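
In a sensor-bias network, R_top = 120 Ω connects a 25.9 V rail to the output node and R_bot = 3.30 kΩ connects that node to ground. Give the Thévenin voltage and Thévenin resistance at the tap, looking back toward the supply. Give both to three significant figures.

V_th = 25.0 V, R_th = 116 Ω

V_th is the open-circuit tap voltage: 25.9 × 3300/(120 + 3300) = 25.0 V.
With the supply zeroed, R_top and R_bot appear in parallel from the tap: R_th = R_top‖R_bot = (120 × 3300)/3420 = 116 Ω.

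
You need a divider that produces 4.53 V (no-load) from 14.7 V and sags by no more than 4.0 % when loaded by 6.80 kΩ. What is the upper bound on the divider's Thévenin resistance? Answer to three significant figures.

R_th ≤ 283 Ω

Loading drop = R_th/(R_th + R_L) ≤ 0.0400, so R_th ≤ R_L · ε/(1−ε) = 6.80 kΩ × 0.0400/0.9600 = 283 Ω.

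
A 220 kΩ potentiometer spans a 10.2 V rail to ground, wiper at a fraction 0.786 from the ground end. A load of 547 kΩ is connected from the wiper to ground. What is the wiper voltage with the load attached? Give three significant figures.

The wiper splits the pot into (1−α)R = 47.08 kΩ above and αR = 172.9 kΩ below.
Lower section ‖ load = 131.4 kΩ.
V_wiper = 10.2 × 131.4/(47.08 + 131.4) = 7.51 V.

V ≈ 7.51 V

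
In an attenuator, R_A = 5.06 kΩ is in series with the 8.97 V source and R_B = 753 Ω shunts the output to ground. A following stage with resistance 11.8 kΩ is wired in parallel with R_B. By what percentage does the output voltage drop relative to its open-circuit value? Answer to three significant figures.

The divider's output (Thévenin) resistance is R_A‖R_B = 655.5 Ω.
Fractional drop under load = R_th/(R_th + R_L) = 655.5 / (655.5 + 11800) = 0.05262.
So the output falls by 5.26 %.

5.26 %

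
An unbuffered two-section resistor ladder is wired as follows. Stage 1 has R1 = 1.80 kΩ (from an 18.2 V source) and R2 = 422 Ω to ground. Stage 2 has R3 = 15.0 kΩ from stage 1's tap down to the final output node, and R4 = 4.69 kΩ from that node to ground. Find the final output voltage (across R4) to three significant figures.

Stage 2 presents R3+R4 = 19690 Ω as a load on stage 1's tap.
Stage 1's lower leg becomes R2‖(R3+R4) = 413.1 Ω, so V_mid = 18.2 × 413.1/2213 = 3.398 V.
Stage 2 is itself unloaded: V_out = V_mid × R4/(R3+R4) = 3.398 × 4690/19690 = 0.809 V.

V_out ≈ 0.809 V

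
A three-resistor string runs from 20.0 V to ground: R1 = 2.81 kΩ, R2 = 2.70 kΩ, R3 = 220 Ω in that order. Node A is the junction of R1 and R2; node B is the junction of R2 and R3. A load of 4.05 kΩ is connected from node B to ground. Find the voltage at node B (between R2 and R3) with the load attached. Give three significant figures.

At node B, R3 is in parallel with the load: R3‖R_L = 208.7 Ω.
Below node A the resistance is R2 + (R3‖R_L) = 2909 Ω, so V_A = 20.0 × 2909/5719 = 10.17 V.
Then V_B = V_A × (R3‖R_L)/(R2 + R3‖R_L) = 10.17 × 208.7/2909 = 0.730 V.

V ≈ 0.730 V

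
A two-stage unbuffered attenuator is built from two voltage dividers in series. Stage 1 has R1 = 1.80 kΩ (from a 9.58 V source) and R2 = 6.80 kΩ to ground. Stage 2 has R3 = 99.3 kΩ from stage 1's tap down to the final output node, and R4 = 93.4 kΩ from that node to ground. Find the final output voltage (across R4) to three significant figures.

Stage 2 presents R3+R4 = 192.7 kΩ as a load on stage 1's tap.
Stage 1's lower leg becomes R2‖(R3+R4) = 6.568 kΩ, so V_mid = 9.58 × 6.568/8.368 = 7.519 V.
Stage 2 is itself unloaded: V_out = V_mid × R4/(R3+R4) = 7.519 × 93.4/192.7 = 3.64 V.

V_out ≈ 3.64 V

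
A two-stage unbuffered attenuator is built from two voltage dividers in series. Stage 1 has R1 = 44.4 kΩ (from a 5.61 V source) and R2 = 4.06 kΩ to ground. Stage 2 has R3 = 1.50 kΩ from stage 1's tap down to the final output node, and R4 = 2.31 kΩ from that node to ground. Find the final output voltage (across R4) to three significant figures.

Stage 2 presents R3+R4 = 3.810 kΩ as a load on stage 1's tap.
Stage 1's lower leg becomes R2‖(R3+R4) = 1.966 kΩ, so V_mid = 5.61 × 1.966/46.37 = 0.2378 V.
Stage 2 is itself unloaded: V_out = V_mid × R4/(R3+R4) = 0.2378 × 2.31/3.810 = 0.144 V.

V_out ≈ 0.144 V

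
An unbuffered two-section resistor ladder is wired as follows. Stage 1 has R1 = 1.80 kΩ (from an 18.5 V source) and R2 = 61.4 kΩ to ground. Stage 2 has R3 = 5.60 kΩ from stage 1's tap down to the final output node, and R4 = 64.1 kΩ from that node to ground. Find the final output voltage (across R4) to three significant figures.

Stage 2 presents R3+R4 = 69.70 kΩ as a load on stage 1's tap.
Stage 1's lower leg becomes R2‖(R3+R4) = 32.64 kΩ, so V_mid = 18.5 × 32.64/34.44 = 17.53 V.
Stage 2 is itself unloaded: V_out = V_mid × R4/(R3+R4) = 17.53 × 64.1/69.70 = 16.1 V.

V_out ≈ 16.1 V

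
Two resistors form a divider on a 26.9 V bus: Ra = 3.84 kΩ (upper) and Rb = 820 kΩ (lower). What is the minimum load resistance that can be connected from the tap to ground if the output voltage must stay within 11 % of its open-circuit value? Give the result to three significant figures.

Output resistance R_th = Ra‖Rb = (3.84 × 820)/823.8 = 3.822 kΩ.
The fractional drop is R_th/(R_th + R_L); requiring this ≤ 0.110 gives R_L ≥ R_th(1/0.110 − 1) = 3.822 × 8.091 = 30.9 kΩ.

R_L(min) ≈ 30.9 kΩ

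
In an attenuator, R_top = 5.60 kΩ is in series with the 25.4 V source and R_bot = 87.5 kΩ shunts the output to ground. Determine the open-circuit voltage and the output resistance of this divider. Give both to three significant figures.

V_th = 23.9 V, R_th = 5.26 kΩ

V_th is the open-circuit tap voltage: 25.4 × 87.5/(5.60 + 87.5) = 23.9 V.
With the supply zeroed, R_top and R_bot appear in parallel from the tap: R_th = R_top‖R_bot = (5.60 × 87.5)/93.10 = 5.26 kΩ.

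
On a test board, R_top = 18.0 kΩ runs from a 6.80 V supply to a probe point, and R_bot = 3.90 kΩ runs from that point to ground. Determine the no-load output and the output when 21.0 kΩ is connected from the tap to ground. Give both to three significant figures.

Open-circuit: V = 6.80 × 3.90/(18.0 + 3.90) = 1.21 V.
With the load, R_bot becomes R_bot‖R_L = 3.289 kΩ, so V = 6.80 × 3.289/21.29 = 1.05 V.

Unloaded: 1.21 V; loaded: 1.05 V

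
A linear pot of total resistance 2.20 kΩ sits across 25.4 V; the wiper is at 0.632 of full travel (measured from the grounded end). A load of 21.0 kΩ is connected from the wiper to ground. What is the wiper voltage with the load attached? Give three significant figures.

The wiper splits the pot into (1−α)R = 809.6 Ω above and αR = 1390 Ω below.
Lower section ‖ load = 1304 Ω.
V_wiper = 25.4 × 1304/(809.6 + 1304) = 15.7 V.

V ≈ 15.7 V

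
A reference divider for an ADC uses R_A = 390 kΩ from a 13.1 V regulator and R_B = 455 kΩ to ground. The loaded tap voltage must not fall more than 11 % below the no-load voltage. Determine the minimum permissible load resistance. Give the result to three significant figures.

R_L(min) ≈ 1.70 MΩ

Output resistance R_th = R_A‖R_B = (390 × 455)/845.0 = 210.0 kΩ.
The fractional drop is R_th/(R_th + R_L); requiring this ≤ 0.110 gives R_L ≥ R_th(1/0.110 − 1) = 210.0 × 8.091 = 1.70 MΩ.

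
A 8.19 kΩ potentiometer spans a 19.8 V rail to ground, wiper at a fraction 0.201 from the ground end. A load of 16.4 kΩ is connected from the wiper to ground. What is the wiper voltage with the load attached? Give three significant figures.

V ≈ 3.68 V

The wiper splits the pot into (1−α)R = 6.544 kΩ above and αR = 1.646 kΩ below.
Lower section ‖ load = 1.496 kΩ.
V_wiper = 19.8 × 1.496/(6.544 + 1.496) = 3.68 V.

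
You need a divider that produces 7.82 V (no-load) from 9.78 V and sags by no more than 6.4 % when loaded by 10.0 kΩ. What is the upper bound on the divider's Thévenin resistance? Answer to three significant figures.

Loading drop = R_th/(R_th + R_L) ≤ 0.0640, so R_th ≤ R_L · ε/(1−ε) = 10.0 kΩ × 0.0640/0.9360 = 684 Ω.
(Any R1, R2 with R2/(R1+R2) = 0.800 and R1‖R2 ≤ 684 Ω will meet the spec.)

R_th ≤ 684 Ω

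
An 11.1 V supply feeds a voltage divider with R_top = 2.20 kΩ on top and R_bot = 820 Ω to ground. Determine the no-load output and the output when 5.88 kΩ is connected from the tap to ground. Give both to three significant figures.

Open-circuit: V = 11.1 × 820/(2200 + 820) = 3.01 V.
With the load, R_bot becomes R_bot‖R_L = 719.6 Ω, so V = 11.1 × 719.6/2920 = 2.74 V.

Unloaded: 3.01 V; loaded: 2.74 V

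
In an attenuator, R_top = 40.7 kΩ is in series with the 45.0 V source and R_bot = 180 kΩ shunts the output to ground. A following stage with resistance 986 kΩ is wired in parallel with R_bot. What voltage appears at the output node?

The load sits in parallel with R_bot: R_bot‖R_L = (180 × 986) / (180 + 986) = 152.2 kΩ.
V_out = 45.0 × 152.2 / (40.7 + 152.2) = 45.0 × 152.2/192.9 = 35.5 V.
(Unloaded it would have been 36.7 V.)

V_out ≈ 35.5 V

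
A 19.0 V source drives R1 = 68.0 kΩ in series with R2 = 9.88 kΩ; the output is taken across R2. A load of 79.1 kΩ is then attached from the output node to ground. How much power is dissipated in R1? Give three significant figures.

P ≈ 4.16 mW

Total resistance from the source is R1 + (R2‖R_L) = 76.78 kΩ, so I = 19.0/76.78 kΩ = 0.2475 mA.
P = I²·R1 = (0.2475 mA)² × 68.0 kΩ = 4.16 mW.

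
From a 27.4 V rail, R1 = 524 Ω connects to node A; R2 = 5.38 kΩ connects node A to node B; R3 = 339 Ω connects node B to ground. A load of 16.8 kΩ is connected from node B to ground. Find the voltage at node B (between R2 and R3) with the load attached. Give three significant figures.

V ≈ 1.46 V

At node B, R3 is in parallel with the load: R3‖R_L = 332.3 Ω.
Below node A the resistance is R2 + (R3‖R_L) = 5712 Ω, so V_A = 27.4 × 5712/6236 = 25.10 V.
Then V_B = V_A × (R3‖R_L)/(R2 + R3‖R_L) = 25.10 × 332.3/5712 = 1.46 V.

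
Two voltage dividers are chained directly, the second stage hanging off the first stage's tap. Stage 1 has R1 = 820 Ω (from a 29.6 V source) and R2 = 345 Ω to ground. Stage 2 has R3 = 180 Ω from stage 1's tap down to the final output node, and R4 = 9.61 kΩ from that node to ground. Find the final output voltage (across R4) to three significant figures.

Stage 2 presents R3+R4 = 9790 Ω as a load on stage 1's tap.
Stage 1's lower leg becomes R2‖(R3+R4) = 333.3 Ω, so V_mid = 29.6 × 333.3/1153 = 8.554 V.
Stage 2 is itself unloaded: V_out = V_mid × R4/(R3+R4) = 8.554 × 9610/9790 = 8.40 V.

V_out ≈ 8.40 V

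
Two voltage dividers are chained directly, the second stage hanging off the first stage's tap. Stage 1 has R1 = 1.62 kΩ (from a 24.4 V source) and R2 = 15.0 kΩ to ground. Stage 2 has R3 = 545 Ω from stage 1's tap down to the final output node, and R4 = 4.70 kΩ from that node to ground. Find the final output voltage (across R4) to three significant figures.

Stage 2 presents R3+R4 = 5245 Ω as a load on stage 1's tap.
Stage 1's lower leg becomes R2‖(R3+R4) = 3886 Ω, so V_mid = 24.4 × 3886/5506 = 17.22 V.
Stage 2 is itself unloaded: V_out = V_mid × R4/(R3+R4) = 17.22 × 4700/5245 = 15.4 V.

V_out ≈ 15.4 V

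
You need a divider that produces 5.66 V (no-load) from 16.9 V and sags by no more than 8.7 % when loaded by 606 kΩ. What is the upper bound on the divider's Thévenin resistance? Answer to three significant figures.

Loading drop = R_th/(R_th + R_L) ≤ 0.0870, so R_th ≤ R_L · ε/(1−ε) = 606 kΩ × 0.0870/0.9130 = 57.7 kΩ.

R_th ≤ 57.7 kΩ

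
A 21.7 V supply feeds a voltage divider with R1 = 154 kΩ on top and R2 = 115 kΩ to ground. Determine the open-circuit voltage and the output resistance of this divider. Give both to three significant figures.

V_th is the open-circuit tap voltage: 21.7 × 115/(154 + 115) = 9.28 V.
With the supply zeroed, R1 and R2 appear in parallel from the tap: R_th = R1‖R2 = (154 × 115)/269.0 = 65.8 kΩ.

V_th = 9.28 V, R_th = 65.8 kΩ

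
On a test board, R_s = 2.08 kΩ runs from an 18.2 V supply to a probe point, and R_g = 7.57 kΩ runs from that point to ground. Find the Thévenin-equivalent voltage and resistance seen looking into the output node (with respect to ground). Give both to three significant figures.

V_th = 14.3 V, R_th = 1.63 kΩ

V_th is the open-circuit tap voltage: 18.2 × 7.57/(2.08 + 7.57) = 14.3 V.
With the supply zeroed, R_s and R_g appear in parallel from the tap: R_th = R_s‖R_g = (2.08 × 7.57)/9.650 = 1.63 kΩ.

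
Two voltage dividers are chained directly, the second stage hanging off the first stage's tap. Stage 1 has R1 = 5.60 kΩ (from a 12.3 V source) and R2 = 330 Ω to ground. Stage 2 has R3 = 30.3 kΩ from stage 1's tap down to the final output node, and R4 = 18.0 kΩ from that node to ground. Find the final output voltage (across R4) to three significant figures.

V_out ≈ 0.253 V

Stage 2 presents R3+R4 = 48300 Ω as a load on stage 1's tap.
Stage 1's lower leg becomes R2‖(R3+R4) = 327.8 Ω, so V_mid = 12.3 × 327.8/5928 = 0.6801 V.
Stage 2 is itself unloaded: V_out = V_mid × R4/(R3+R4) = 0.6801 × 18000/48300 = 0.253 V.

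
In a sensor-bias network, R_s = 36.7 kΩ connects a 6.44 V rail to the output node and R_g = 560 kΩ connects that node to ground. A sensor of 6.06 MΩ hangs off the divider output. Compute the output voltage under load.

The load sits in parallel with R_g: R_g‖R_L = (560 × 6060) / (560 + 6060) = 512.6 kΩ.
V_out = 6.44 × 512.6 / (36.7 + 512.6) = 6.44 × 512.6/549.3 = 6.01 V.
(Unloaded it would have been 6.04 V.)

V_out ≈ 6.01 V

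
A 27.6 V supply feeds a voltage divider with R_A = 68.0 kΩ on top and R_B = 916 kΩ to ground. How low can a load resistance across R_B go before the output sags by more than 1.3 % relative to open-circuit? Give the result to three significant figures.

R_L(min) ≈ 4.81 MΩ

Output resistance R_th = R_A‖R_B = (68.0 × 916)/984.0 = 63.30 kΩ.
The fractional drop is R_th/(R_th + R_L); requiring this ≤ 0.0130 gives R_L ≥ R_th(1/0.0130 − 1) = 63.30 × 75.92 = 4.81 MΩ.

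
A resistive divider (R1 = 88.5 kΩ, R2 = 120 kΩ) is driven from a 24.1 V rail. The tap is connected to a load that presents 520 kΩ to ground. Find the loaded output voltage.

The load sits in parallel with R2: R2‖R_L = (120 × 520) / (120 + 520) = 97.50 kΩ.
V_out = 24.1 × 97.50 / (88.5 + 97.50) = 24.1 × 97.50/186.0 = 12.6 V.

V_out ≈ 12.6 V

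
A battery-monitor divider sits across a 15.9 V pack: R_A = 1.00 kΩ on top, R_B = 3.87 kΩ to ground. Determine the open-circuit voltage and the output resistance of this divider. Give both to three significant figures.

V_th is the open-circuit tap voltage: 15.9 × 3.87/(1.00 + 3.87) = 12.6 V.
With the supply zeroed, R_A and R_B appear in parallel from the tap: R_th = R_A‖R_B = (1.00 × 3.87)/4.870 = 795 Ω.

V_th = 12.6 V, R_th = 795 Ω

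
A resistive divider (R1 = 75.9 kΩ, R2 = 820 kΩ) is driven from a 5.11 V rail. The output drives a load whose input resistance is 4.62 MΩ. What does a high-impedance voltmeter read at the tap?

The load sits in parallel with R2: R2‖R_L = (820 × 4620) / (820 + 4620) = 696.4 kΩ.
V_out = 5.11 × 696.4 / (75.9 + 696.4) = 5.11 × 696.4/772.3 = 4.61 V.

V_out ≈ 4.61 V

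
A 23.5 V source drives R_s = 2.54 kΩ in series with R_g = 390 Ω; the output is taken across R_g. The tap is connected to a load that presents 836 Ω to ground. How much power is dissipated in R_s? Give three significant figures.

Total resistance from the source is R_s + (R_g‖R_L) = 2806 Ω, so I = 23.5/2806 Ω = 8.375 mA.
P = I²·R_s = (8.375 mA)² × 2.54 kΩ = 178 mW.

P ≈ 178 mW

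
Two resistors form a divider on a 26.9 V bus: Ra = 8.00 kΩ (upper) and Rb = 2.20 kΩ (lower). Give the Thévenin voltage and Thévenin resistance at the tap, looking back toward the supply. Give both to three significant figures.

V_th is the open-circuit tap voltage: 26.9 × 2.20/(8.00 + 2.20) = 5.80 V.
With the supply zeroed, Ra and Rb appear in parallel from the tap: R_th = Ra‖Rb = (8.00 × 2.20)/10.20 = 1.73 kΩ.

V_th = 5.80 V, R_th = 1.73 kΩ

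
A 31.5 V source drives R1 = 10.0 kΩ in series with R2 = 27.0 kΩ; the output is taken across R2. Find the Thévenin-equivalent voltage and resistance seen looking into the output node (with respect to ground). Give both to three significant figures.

V_th = 23.0 V, R_th = 7.30 kΩ

V_th is the open-circuit tap voltage: 31.5 × 27.0/(10.0 + 27.0) = 23.0 V.
With the supply zeroed, R1 and R2 appear in parallel from the tap: R_th = R1‖R2 = (10.0 × 27.0)/37.00 = 7.30 kΩ.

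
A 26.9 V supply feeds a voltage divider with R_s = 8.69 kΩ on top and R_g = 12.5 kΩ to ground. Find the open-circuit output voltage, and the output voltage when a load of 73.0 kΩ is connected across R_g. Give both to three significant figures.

Unloaded: 15.9 V; loaded: 14.8 V

Open-circuit: V = 26.9 × 12.5/(8.69 + 12.5) = 15.9 V.
With the load, R_g becomes R_g‖R_L = 10.67 kΩ, so V = 26.9 × 10.67/19.36 = 14.8 V.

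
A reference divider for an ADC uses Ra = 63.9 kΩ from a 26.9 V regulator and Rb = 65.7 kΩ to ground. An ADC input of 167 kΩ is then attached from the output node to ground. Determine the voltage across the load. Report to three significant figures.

The load sits in parallel with Rb: Rb‖R_L = (65.7 × 167) / (65.7 + 167) = 47.15 kΩ.
V_out = 26.9 × 47.15 / (63.9 + 47.15) = 26.9 × 47.15/111.1 = 11.4 V.
(Unloaded it would have been 13.6 V.)

V_out ≈ 11.4 V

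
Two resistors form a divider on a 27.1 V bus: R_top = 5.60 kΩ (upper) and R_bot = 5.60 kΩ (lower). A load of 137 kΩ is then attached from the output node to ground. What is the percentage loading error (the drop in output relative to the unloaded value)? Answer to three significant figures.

2.00 %

The divider's output (Thévenin) resistance is R_top‖R_bot = 2.800 kΩ.
Fractional drop under load = R_th/(R_th + R_L) = 2.800 / (2.800 + 137) = 0.02003.
So the output falls by 2.00 %.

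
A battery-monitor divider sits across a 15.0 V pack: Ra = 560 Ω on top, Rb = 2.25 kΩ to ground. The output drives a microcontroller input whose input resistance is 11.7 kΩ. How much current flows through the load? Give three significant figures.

Rb‖R_L = 1887 Ω; V_out = 15.0 × 1887/2447 = 11.57 V.
I_L = V_out / R_L = 11.57 / 11.7 kΩ = 0.989 mA.

I_L ≈ 0.989 mA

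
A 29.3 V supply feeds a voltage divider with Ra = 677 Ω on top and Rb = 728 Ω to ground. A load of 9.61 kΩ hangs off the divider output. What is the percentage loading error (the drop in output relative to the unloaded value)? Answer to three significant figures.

The divider's output (Thévenin) resistance is Ra‖Rb = 350.8 Ω.
Fractional drop under load = R_th/(R_th + R_L) = 350.8 / (350.8 + 9610) = 0.03522.
So the output falls by 3.52 %.

3.52 %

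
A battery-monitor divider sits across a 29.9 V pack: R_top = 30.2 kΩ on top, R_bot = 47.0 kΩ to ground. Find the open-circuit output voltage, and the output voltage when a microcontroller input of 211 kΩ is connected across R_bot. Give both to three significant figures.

Unloaded: 18.2 V; loaded: 16.7 V

Open-circuit: V = 29.9 × 47.0/(30.2 + 47.0) = 18.2 V.
With the load, R_bot becomes R_bot‖R_L = 38.44 kΩ, so V = 29.9 × 38.44/68.64 = 16.7 V.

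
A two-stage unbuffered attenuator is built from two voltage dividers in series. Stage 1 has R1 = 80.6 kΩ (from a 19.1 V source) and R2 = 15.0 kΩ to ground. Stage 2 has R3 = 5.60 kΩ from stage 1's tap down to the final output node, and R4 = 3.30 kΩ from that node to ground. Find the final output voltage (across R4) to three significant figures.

Stage 2 presents R3+R4 = 8.900 kΩ as a load on stage 1's tap.
Stage 1's lower leg becomes R2‖(R3+R4) = 5.586 kΩ, so V_mid = 19.1 × 5.586/86.19 = 1.238 V.
Stage 2 is itself unloaded: V_out = V_mid × R4/(R3+R4) = 1.238 × 3.30/8.900 = 0.459 V.

V_out ≈ 0.459 V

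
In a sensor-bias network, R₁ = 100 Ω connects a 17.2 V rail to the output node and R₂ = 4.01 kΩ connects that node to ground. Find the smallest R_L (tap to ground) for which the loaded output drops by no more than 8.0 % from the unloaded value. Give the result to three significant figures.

Output resistance R_th = R₁‖R₂ = (100 × 4010)/4110 = 97.57 Ω.
The fractional drop is R_th/(R_th + R_L); requiring this ≤ 0.0800 gives R_L ≥ R_th(1/0.0800 − 1) = 97.57 × 11.50 = 1.12 kΩ.

R_L(min) ≈ 1.12 kΩ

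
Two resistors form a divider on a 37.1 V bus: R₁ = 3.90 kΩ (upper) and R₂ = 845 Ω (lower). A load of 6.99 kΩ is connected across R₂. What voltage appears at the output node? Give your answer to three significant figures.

V_out ≈ 6.01 V

The load sits in parallel with R₂: R₂‖R_L = (845 × 6990) / (845 + 6990) = 753.9 Ω.
V_out = 37.1 × 753.9 / (3900 + 753.9) = 37.1 × 753.9/4654 = 6.01 V.
(Unloaded it would have been 6.61 V.)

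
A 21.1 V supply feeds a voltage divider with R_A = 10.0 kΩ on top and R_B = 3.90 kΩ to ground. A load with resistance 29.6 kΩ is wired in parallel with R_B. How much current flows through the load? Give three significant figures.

I_L ≈ 0.183 mA

R_B‖R_L = 3.446 kΩ; V_out = 21.1 × 3.446/13.45 = 5.408 V.
I_L = V_out / R_L = 5.408 / 29.6 kΩ = 0.183 mA.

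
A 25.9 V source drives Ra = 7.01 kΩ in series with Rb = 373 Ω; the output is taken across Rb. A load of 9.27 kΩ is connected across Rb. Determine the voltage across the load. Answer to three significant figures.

The load sits in parallel with Rb: Rb‖R_L = (373 × 9270) / (373 + 9270) = 358.6 Ω.
V_out = 25.9 × 358.6 / (7010 + 358.6) = 25.9 × 358.6/7369 = 1.26 V.

V_out ≈ 1.26 V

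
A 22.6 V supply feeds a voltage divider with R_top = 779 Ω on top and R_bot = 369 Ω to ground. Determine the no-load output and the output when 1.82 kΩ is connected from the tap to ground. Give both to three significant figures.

Unloaded: 7.26 V; loaded: 6.39 V

Open-circuit: V = 22.6 × 369/(779 + 369) = 7.26 V.
With the load, R_bot becomes R_bot‖R_L = 306.8 Ω, so V = 22.6 × 306.8/1086 = 6.39 V.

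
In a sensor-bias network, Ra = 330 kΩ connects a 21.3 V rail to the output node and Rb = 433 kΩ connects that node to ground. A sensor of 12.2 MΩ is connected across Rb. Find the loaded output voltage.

V_out ≈ 11.9 V

The load sits in parallel with Rb: Rb‖R_L = (433 × 12200) / (433 + 12200) = 418.2 kΩ.
V_out = 21.3 × 418.2 / (330 + 418.2) = 21.3 × 418.2/748.2 = 11.9 V.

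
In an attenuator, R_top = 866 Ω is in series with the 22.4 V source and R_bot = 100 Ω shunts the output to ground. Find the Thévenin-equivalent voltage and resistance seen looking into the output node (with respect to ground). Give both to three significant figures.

V_th is the open-circuit tap voltage: 22.4 × 100/(866 + 100) = 2.32 V.
With the supply zeroed, R_top and R_bot appear in parallel from the tap: R_th = R_top‖R_bot = (866 × 100)/966.0 = 89.6 Ω.

V_th = 2.32 V, R_th = 89.6 Ω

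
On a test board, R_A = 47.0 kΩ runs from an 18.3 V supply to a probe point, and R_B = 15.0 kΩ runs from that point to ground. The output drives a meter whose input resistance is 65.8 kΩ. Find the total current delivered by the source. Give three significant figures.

I ≈ 0.309 mA

R_B‖R_L = 12.22 kΩ, so the source sees R_A + R_B‖R_L = 59.22 kΩ.
I = 18.3 V / 59.22 kΩ = 0.309 mA.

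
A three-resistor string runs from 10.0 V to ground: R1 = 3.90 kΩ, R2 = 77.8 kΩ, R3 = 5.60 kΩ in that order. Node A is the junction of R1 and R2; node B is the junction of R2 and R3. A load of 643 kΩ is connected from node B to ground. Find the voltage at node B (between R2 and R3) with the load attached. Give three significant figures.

At node B, R3 is in parallel with the load: R3‖R_L = 5.552 kΩ.
Below node A the resistance is R2 + (R3‖R_L) = 83.35 kΩ, so V_A = 10.0 × 83.35/87.25 = 9.553 V.
Then V_B = V_A × (R3‖R_L)/(R2 + R3‖R_L) = 9.553 × 5.552/83.35 = 0.636 V.

V ≈ 0.636 V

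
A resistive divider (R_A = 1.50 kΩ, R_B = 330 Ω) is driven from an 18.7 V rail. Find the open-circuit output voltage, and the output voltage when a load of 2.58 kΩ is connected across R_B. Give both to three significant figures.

Unloaded: 3.37 V; loaded: 3.05 V

Open-circuit: V = 18.7 × 330/(1500 + 330) = 3.37 V.
With the load, R_B becomes R_B‖R_L = 292.6 Ω, so V = 18.7 × 292.6/1793 = 3.05 V.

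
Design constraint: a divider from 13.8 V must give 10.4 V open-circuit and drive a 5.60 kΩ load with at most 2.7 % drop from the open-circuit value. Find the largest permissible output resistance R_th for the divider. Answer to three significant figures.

Loading drop = R_th/(R_th + R_L) ≤ 0.0270, so R_th ≤ R_L · ε/(1−ε) = 5.60 kΩ × 0.0270/0.9730 = 155 Ω.
(Any R1, R2 with R2/(R1+R2) = 0.754 and R1‖R2 ≤ 155 Ω will meet the spec.)

R_th ≤ 155 Ω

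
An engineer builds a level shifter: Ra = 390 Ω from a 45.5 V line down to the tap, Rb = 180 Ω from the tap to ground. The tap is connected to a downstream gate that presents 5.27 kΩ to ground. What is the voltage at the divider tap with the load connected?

V_out ≈ 14.0 V

The load sits in parallel with Rb: Rb‖R_L = (180 × 5270) / (180 + 5270) = 174.1 Ω.
V_out = 45.5 × 174.1 / (390 + 174.1) = 45.5 × 174.1/564.1 = 14.0 V.
(Unloaded it would have been 14.4 V.)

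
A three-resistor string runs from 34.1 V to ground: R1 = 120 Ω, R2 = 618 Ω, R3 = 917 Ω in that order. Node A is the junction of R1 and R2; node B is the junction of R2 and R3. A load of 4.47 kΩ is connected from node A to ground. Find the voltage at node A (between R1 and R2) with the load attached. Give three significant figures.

Below node A the series string R2+R3 = 1535 Ω sits in parallel with the 4470 Ω load: 1143 Ω.
V_A = 34.1 × 1143/(120 + 1143) = 30.9 V.

V ≈ 30.9 V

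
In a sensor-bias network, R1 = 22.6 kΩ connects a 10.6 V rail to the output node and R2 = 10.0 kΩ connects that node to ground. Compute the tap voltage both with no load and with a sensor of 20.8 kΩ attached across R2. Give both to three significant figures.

Unloaded: 3.25 V; loaded: 2.44 V

Open-circuit: V = 10.6 × 10.0/(22.6 + 10.0) = 3.25 V.
With the load, R2 becomes R2‖R_L = 6.753 kΩ, so V = 10.6 × 6.753/29.35 = 2.44 V.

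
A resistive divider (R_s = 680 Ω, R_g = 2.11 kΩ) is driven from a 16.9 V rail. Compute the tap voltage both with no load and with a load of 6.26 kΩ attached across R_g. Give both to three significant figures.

Unloaded: 12.8 V; loaded: 11.8 V

Open-circuit: V = 16.9 × 2110/(680 + 2110) = 12.8 V.
With the load, R_g becomes R_g‖R_L = 1578 Ω, so V = 16.9 × 1578/2258 = 11.8 V.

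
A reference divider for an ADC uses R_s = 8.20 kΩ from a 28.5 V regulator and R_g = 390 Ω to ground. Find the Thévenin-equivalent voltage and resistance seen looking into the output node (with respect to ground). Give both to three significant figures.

V_th = 1.29 V, R_th = 372 Ω

V_th is the open-circuit tap voltage: 28.5 × 390/(8200 + 390) = 1.29 V.
With the supply zeroed, R_s and R_g appear in parallel from the tap: R_th = R_s‖R_g = (8200 × 390)/8590 = 372 Ω.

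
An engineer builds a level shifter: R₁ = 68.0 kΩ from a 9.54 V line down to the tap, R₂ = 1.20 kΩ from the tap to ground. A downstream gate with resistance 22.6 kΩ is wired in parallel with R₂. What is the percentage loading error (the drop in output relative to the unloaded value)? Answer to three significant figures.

4.96 %

The divider's output (Thévenin) resistance is R₁‖R₂ = 1.179 kΩ.
Fractional drop under load = R_th/(R_th + R_L) = 1.179 / (1.179 + 22.6) = 0.04959.
So the output falls by 4.96 %.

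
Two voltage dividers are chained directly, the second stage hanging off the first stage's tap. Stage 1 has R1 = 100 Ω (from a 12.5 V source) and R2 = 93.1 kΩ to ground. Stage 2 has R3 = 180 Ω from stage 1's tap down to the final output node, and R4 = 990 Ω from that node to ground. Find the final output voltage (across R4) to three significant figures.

Stage 2 presents R3+R4 = 1170 Ω as a load on stage 1's tap.
Stage 1's lower leg becomes R2‖(R3+R4) = 1155 Ω, so V_mid = 12.5 × 1155/1255 = 11.50 V.
Stage 2 is itself unloaded: V_out = V_mid × R4/(R3+R4) = 11.50 × 990/1170 = 9.73 V.

V_out ≈ 9.73 V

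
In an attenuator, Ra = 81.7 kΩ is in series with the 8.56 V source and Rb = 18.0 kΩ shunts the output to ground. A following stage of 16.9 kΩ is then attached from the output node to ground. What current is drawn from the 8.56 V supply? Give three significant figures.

I ≈ 0.0947 mA

Rb‖R_L = 8.716 kΩ, so the source sees Ra + Rb‖R_L = 90.42 kΩ.
I = 8.56 V / 90.42 kΩ = 0.0947 mA.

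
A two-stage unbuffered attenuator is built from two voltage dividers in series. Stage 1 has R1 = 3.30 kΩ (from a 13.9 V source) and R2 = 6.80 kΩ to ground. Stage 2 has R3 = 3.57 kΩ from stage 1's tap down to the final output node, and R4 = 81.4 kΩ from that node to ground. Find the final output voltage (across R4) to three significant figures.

V_out ≈ 8.74 V

Stage 2 presents R3+R4 = 84.97 kΩ as a load on stage 1's tap.
Stage 1's lower leg becomes R2‖(R3+R4) = 6.296 kΩ, so V_mid = 13.9 × 6.296/9.596 = 9.120 V.
Stage 2 is itself unloaded: V_out = V_mid × R4/(R3+R4) = 9.120 × 81.4/84.97 = 8.74 V.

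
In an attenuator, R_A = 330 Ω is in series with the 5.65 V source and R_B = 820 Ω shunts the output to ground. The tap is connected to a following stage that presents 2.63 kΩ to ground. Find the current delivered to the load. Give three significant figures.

R_B‖R_L = 625.1 Ω; V_out = 5.65 × 625.1/955.1 = 3.698 V.
I_L = V_out / R_L = 3.698 / 2.63 kΩ = 1.41 mA.

I_L ≈ 1.41 mA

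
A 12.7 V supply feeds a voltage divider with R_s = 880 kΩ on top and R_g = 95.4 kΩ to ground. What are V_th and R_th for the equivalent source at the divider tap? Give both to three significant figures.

V_th = 1.24 V, R_th = 86.1 kΩ

V_th is the open-circuit tap voltage: 12.7 × 95.4/(880 + 95.4) = 1.24 V.
With the supply zeroed, R_s and R_g appear in parallel from the tap: R_th = R_s‖R_g = (880 × 95.4)/975.4 = 86.1 kΩ.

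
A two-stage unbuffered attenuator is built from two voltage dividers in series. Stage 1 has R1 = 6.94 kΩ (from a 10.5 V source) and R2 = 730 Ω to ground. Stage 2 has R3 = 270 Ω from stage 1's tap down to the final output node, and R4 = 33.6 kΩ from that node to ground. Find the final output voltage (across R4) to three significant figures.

V_out ≈ 0.972 V

Stage 2 presents R3+R4 = 33870 Ω as a load on stage 1's tap.
Stage 1's lower leg becomes R2‖(R3+R4) = 714.6 Ω, so V_mid = 10.5 × 714.6/7655 = 0.9802 V.
Stage 2 is itself unloaded: V_out = V_mid × R4/(R3+R4) = 0.9802 × 33600/33870 = 0.972 V.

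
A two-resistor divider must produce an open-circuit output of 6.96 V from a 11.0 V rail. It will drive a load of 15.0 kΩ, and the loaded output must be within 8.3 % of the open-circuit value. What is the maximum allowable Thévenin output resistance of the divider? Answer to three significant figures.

R_th ≤ 1.36 kΩ

Loading drop = R_th/(R_th + R_L) ≤ 0.0830, so R_th ≤ R_L · ε/(1−ε) = 15.0 kΩ × 0.0830/0.9170 = 1.36 kΩ.
(Any R1, R2 with R2/(R1+R2) = 0.633 and R1‖R2 ≤ 1.36 kΩ will meet the spec.)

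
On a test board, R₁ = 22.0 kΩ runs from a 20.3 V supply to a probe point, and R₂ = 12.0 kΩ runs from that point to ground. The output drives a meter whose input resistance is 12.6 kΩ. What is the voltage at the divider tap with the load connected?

The load sits in parallel with R₂: R₂‖R_L = (12.0 × 12.6) / (12.0 + 12.6) = 6.146 kΩ.
V_out = 20.3 × 6.146 / (22.0 + 6.146) = 20.3 × 6.146/28.15 = 4.43 V.
(Unloaded it would have been 7.16 V.)

V_out ≈ 4.43 V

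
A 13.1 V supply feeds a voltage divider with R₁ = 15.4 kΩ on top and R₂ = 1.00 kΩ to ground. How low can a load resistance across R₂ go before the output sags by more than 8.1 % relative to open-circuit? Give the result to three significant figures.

R_L(min) ≈ 10.7 kΩ

Output resistance R_th = R₁‖R₂ = (15400 × 1000)/16400 = 939.0 Ω.
The fractional drop is R_th/(R_th + R_L); requiring this ≤ 0.0810 gives R_L ≥ R_th(1/0.0810 − 1) = 939.0 × 11.35 = 10.7 kΩ.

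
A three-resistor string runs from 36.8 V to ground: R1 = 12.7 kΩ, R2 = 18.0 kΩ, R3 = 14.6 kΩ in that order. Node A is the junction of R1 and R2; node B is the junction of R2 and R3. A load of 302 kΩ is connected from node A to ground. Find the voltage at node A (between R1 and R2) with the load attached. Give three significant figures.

Below node A the series string R2+R3 = 32.60 kΩ sits in parallel with the 302 kΩ load: 29.42 kΩ.
V_A = 36.8 × 29.42/(12.7 + 29.42) = 25.7 V.

V ≈ 25.7 V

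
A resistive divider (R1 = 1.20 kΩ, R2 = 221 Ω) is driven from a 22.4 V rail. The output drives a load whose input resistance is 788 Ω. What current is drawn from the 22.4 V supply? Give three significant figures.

R2‖R_L = 172.6 Ω, so the source sees R1 + R2‖R_L = 1373 Ω.
I = 22.4 V / 1373 Ω = 16.3 mA.

I ≈ 16.3 mA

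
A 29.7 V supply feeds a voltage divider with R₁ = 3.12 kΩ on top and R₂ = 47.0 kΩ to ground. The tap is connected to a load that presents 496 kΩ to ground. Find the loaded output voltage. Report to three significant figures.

The load sits in parallel with R₂: R₂‖R_L = (47.0 × 496) / (47.0 + 496) = 42.93 kΩ.
V_out = 29.7 × 42.93 / (3.12 + 42.93) = 29.7 × 42.93/46.05 = 27.7 V.
(Unloaded it would have been 27.9 V.)

V_out ≈ 27.7 V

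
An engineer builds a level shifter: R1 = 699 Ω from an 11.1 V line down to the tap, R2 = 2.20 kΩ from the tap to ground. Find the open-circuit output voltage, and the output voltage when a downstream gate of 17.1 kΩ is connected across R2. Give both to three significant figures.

Open-circuit: V = 11.1 × 2200/(699 + 2200) = 8.42 V.
With the load, R2 becomes R2‖R_L = 1949 Ω, so V = 11.1 × 1949/2648 = 8.17 V.

Unloaded: 8.42 V; loaded: 8.17 V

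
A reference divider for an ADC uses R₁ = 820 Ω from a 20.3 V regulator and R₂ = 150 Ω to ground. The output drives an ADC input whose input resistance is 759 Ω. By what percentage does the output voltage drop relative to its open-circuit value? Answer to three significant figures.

14.3 %

The divider's output (Thévenin) resistance is R₁‖R₂ = 126.8 Ω.
Fractional drop under load = R_th/(R_th + R_L) = 126.8 / (126.8 + 759) = 0.1432.
So the output falls by 14.3 %.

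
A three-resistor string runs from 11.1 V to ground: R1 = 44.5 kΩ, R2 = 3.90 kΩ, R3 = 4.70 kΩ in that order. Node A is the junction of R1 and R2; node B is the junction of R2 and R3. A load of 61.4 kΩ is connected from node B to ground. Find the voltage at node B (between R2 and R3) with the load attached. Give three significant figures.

At node B, R3 is in parallel with the load: R3‖R_L = 4.366 kΩ.
Below node A the resistance is R2 + (R3‖R_L) = 8.266 kΩ, so V_A = 11.1 × 8.266/52.77 = 1.739 V.
Then V_B = V_A × (R3‖R_L)/(R2 + R3‖R_L) = 1.739 × 4.366/8.266 = 0.918 V.

V ≈ 0.918 V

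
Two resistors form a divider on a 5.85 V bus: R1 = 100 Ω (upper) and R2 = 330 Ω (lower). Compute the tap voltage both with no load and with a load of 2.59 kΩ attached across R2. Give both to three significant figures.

Open-circuit: V = 5.85 × 330/(100 + 330) = 4.49 V.
With the load, R2 becomes R2‖R_L = 292.7 Ω, so V = 5.85 × 292.7/392.7 = 4.36 V.

Unloaded: 4.49 V; loaded: 4.36 V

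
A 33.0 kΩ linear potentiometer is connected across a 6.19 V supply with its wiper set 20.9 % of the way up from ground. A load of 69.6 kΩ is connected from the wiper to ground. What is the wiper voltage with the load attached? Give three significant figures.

V ≈ 1.20 V

The wiper splits the pot into (1−α)R = 26.10 kΩ above and αR = 6.897 kΩ below.
Lower section ‖ load = 6.275 kΩ.
V_wiper = 6.19 × 6.275/(26.10 + 6.275) = 1.20 V.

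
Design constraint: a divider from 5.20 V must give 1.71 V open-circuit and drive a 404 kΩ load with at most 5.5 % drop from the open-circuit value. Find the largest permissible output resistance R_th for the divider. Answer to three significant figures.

Loading drop = R_th/(R_th + R_L) ≤ 0.0550, so R_th ≤ R_L · ε/(1−ε) = 404 kΩ × 0.0550/0.9450 = 23.5 kΩ.
(Any R1, R2 with R2/(R1+R2) = 0.329 and R1‖R2 ≤ 23.5 kΩ will meet the spec.)

R_th ≤ 23.5 kΩ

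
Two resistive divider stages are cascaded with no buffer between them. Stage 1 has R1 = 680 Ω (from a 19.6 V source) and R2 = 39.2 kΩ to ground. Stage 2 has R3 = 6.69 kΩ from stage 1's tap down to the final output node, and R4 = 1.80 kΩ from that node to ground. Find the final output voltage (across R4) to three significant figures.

Stage 2 presents R3+R4 = 8490 Ω as a load on stage 1's tap.
Stage 1's lower leg becomes R2‖(R3+R4) = 6979 Ω, so V_mid = 19.6 × 6979/7659 = 17.86 V.
Stage 2 is itself unloaded: V_out = V_mid × R4/(R3+R4) = 17.86 × 1800/8490 = 3.79 V.

V_out ≈ 3.79 V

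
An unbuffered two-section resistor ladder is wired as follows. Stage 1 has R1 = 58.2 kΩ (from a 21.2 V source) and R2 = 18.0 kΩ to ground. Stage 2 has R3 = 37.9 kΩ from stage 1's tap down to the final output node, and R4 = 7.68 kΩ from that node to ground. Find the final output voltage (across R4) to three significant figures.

Stage 2 presents R3+R4 = 45.58 kΩ as a load on stage 1's tap.
Stage 1's lower leg becomes R2‖(R3+R4) = 12.90 kΩ, so V_mid = 21.2 × 12.90/71.10 = 3.847 V.
Stage 2 is itself unloaded: V_out = V_mid × R4/(R3+R4) = 3.847 × 7.68/45.58 = 0.648 V.

V_out ≈ 0.648 V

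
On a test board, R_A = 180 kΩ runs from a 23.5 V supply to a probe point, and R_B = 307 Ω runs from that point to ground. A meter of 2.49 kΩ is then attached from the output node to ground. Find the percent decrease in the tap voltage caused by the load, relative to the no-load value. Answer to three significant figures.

The divider's output (Thévenin) resistance is R_A‖R_B = 306.5 Ω.
Fractional drop under load = R_th/(R_th + R_L) = 306.5 / (306.5 + 2490) = 0.1096.
So the output falls by 11.0 %.

11.0 %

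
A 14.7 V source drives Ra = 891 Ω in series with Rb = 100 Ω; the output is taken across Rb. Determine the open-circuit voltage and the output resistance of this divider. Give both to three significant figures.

V_th = 1.48 V, R_th = 89.9 Ω

V_th is the open-circuit tap voltage: 14.7 × 100/(891 + 100) = 1.48 V.
With the supply zeroed, Ra and Rb appear in parallel from the tap: R_th = Ra‖Rb = (891 × 100)/991.0 = 89.9 Ω.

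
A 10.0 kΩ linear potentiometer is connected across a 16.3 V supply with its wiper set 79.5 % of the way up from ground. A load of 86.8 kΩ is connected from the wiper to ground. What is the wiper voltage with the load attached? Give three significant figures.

V ≈ 12.7 V

The wiper splits the pot into (1−α)R = 2.050 kΩ above and αR = 7.950 kΩ below.
Lower section ‖ load = 7.283 kΩ.
V_wiper = 16.3 × 7.283/(2.050 + 7.283) = 12.7 V.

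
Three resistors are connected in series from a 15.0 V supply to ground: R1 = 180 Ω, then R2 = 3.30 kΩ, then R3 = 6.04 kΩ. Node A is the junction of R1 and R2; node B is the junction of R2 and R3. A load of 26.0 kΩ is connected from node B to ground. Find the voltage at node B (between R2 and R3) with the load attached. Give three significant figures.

V ≈ 8.77 V

At node B, R3 is in parallel with the load: R3‖R_L = 4901 Ω.
Below node A the resistance is R2 + (R3‖R_L) = 8201 Ω, so V_A = 15.0 × 8201/8381 = 14.68 V.
Then V_B = V_A × (R3‖R_L)/(R2 + R3‖R_L) = 14.68 × 4901/8201 = 8.77 V.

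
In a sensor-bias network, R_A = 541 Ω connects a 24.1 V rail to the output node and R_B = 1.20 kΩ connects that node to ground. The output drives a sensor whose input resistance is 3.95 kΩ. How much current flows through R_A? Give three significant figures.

I ≈ 16.5 mA

R_B‖R_L = 920.4 Ω, so the source sees R_A + R_B‖R_L = 1461 Ω.
I = 24.1 V / 1461 Ω = 16.5 mA.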